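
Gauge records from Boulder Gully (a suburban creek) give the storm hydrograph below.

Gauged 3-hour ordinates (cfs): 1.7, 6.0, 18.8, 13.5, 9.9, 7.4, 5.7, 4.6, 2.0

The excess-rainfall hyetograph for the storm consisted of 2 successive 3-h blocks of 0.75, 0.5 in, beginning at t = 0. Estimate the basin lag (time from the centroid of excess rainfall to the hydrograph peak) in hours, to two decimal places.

Centroid of excess rainfall: t_c = Σ P_i·t̄_i / ΣP_i = 2.7000 h (block centres at 1.5, 4.5 h).
Hydrograph peak occurs at t = 6 h, so basin lag t_L = 6 − 2.7000 = 3.30 h.

t_L ≈ 3.30 h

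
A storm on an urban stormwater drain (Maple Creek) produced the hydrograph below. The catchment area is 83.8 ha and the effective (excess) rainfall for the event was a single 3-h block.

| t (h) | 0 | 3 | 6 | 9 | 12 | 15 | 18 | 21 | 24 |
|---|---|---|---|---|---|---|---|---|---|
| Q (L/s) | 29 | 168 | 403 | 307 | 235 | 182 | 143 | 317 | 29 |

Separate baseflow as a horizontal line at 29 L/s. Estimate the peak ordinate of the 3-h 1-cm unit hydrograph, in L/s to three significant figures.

Direct runoff: 0.0, 139.0, 374.0, 278.0, 206.0, 153.0, 114.0, 288.0, 0.0 L/s; ΣQ_DR = 1552 L/s, peak = 374.0 L/s.
Runoff depth d = ΣQ_DR·Δt / A = 1552 × 10800 / (83.8 ha) = 20.00 mm.
The 1-cm UH is the DRH scaled by (10 mm)/d, so U_p = 374.0 × 10/20.00 = 187 L/s.

U_p ≈ 187 L/s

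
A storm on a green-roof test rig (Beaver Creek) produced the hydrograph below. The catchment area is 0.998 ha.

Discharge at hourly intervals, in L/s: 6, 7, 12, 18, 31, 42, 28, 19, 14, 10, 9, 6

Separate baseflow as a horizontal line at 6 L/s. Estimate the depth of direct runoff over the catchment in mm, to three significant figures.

d ≈ 46.9 mm

Direct runoff: 0.0, 1.0, 6.0, 12.0, 25.0, 36.0, 22.0, 13.0, 8.0, 4.0, 3.0, 0.0 L/s; ΣQ_DR = 130.0 L/s.
V = ΣQ_DR · Δt = 130.0 × 3600 s = 4.680 × 10^5 L.
Over A = 0.998 ha, depth = V / A = 46.9 mm.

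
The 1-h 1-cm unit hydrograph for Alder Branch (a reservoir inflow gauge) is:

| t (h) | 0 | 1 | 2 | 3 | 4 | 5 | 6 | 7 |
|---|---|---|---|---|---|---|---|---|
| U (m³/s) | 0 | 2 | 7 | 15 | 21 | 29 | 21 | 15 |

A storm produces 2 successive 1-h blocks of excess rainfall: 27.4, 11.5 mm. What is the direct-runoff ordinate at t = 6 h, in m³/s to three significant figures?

Q ≈ 90.9 m³/s

By discrete convolution, Q_j = Σ (P_i / 10 mm) · U_{j−i}.
At t = 6 h (j=6): Q = (27.4/10)·21 + (11.5/10)·29 = 90.9 m³/s.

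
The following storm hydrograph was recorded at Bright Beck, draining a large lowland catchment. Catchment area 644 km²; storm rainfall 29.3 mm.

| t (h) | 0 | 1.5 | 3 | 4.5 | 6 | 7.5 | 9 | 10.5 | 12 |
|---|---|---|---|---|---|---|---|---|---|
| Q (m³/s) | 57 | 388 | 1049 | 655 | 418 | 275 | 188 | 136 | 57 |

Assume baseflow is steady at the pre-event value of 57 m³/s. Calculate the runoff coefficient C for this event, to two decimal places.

C ≈ 0.78

ΣQ_DR = 2710 m³/s; V = ΣQ_DR·Δt = 1.463 × 10^7 m³.
Runoff depth d = V / A = 22.72 mm.
C = d / P = 22.72 / 29.3 = 0.78.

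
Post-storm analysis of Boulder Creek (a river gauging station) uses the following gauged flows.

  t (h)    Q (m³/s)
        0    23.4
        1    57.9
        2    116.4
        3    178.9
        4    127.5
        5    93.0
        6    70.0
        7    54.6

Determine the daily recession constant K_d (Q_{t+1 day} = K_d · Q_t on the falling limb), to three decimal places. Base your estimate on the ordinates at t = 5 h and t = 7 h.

Between t = 5 h and t = 7 h the flow falls from 93.0 to 54.6 m³/s over 2×1 h = 2 h.
Per-interval ratio K = (54.6/93.0)^(1/2) = 0.7662; K_d = K^(24/1) = 0.002.

K_d ≈ 0.002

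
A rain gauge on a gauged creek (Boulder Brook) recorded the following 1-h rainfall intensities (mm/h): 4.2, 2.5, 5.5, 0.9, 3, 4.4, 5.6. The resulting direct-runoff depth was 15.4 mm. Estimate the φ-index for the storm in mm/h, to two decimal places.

φ ≈ 1.63 mm/h

Only the 6 blocks with intensity above φ contribute runoff: 4.2, 2.5, 5.5, 3, 4.4, 5.6 mm/h.
Σ(I−φ)·Δt = d  ⇒  (4.2+2.5+5.5+3+4.4+5.6 − 6φ)·1 = 15.4
φ = (25.20 − 15.4/1) / 6 = 1.63 mm/h.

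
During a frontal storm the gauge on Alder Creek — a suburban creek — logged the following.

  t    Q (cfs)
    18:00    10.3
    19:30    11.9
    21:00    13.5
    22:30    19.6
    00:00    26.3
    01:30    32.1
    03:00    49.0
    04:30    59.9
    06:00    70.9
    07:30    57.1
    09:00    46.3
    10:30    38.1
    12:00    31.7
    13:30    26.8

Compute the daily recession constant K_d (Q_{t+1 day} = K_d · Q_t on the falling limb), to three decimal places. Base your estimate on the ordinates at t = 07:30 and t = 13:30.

K_d ≈ 0.049

Between t = 07:30 and t = 13:30 the flow falls from 57.1 to 26.8 cfs over 4×1.5 h = 6 h.
Per-interval ratio K = (26.8/57.1)^(1/4) = 0.8277; K_d = K^(24/1.5) = 0.049.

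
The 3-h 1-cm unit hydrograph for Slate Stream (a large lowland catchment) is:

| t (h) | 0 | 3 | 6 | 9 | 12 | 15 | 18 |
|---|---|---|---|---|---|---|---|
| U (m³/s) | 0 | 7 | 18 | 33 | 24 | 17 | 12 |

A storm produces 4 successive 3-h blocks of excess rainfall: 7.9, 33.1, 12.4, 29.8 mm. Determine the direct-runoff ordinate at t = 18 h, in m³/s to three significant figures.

By discrete convolution, Q_j = Σ (P_i / 10 mm) · U_{j−i}.
At t = 18 h (j=6): Q = (7.9/10)·12 + (33.1/10)·17 + (12.4/10)·24 + (29.8/10)·33 = 194 m³/s.

Q ≈ 194 m³/s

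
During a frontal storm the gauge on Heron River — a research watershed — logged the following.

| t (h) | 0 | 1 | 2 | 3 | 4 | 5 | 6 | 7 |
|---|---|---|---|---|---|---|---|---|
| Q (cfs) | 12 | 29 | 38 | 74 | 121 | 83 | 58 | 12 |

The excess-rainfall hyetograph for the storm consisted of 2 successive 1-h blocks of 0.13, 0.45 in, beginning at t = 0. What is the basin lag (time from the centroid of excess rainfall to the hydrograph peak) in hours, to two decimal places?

t_L ≈ 2.72 h

Centroid of excess rainfall: t_c = Σ P_i·t̄_i / ΣP_i = 1.2759 h (block centres at 0.5, 1.5 h).
Hydrograph peak occurs at t = 4 h, so basin lag t_L = 4 − 1.2759 = 2.72 h.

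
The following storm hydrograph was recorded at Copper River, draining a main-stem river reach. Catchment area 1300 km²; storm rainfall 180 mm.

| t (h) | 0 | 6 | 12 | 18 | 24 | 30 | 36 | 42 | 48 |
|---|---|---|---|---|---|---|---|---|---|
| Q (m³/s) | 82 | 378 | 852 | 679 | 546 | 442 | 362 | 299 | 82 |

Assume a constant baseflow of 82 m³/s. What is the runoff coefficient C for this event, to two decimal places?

C ≈ 0.28

ΣQ_DR = 2984 m³/s; V = ΣQ_DR·Δt = 6.445 × 10^7 m³.
Runoff depth d = V / A = 49.58 mm.
C = d / P = 49.58 / 180 = 0.28.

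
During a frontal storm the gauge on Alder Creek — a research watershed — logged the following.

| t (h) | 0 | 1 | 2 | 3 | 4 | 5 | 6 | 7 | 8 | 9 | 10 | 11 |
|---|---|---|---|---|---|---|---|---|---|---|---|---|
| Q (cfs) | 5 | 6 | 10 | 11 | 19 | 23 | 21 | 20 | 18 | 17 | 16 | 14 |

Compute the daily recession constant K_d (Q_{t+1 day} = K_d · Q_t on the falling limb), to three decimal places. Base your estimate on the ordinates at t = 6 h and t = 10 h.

K_d ≈ 0.196

Between t = 6 h and t = 10 h the flow falls from 21 to 16 cfs over 4×1 h = 4 h.
Per-interval ratio K = (16/21)^(1/4) = 0.9343; K_d = K^(24/1) = 0.196.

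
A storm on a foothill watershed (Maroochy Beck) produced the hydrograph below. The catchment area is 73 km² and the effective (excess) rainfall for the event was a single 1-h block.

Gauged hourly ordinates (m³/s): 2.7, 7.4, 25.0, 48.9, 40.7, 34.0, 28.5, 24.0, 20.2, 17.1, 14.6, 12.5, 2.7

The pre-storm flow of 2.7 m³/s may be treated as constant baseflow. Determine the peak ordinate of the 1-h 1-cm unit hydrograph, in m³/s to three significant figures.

U_p ≈ 38.5 m³/s

Direct runoff: 0.0, 4.7, 22.3, 46.2, 38.0, 31.3, 25.8, 21.3, 17.5, 14.4, 11.9, 9.8, 0.0 m³/s; ΣQ_DR = 243.2 m³/s, peak = 46.2 m³/s.
Runoff depth d = ΣQ_DR·Δt / A = 243.2 × 3600 / (73 km²) = 11.99 mm.
The 1-cm UH is the DRH scaled by (10 mm)/d, so U_p = 46.2 × 10/11.99 = 38.5 m³/s.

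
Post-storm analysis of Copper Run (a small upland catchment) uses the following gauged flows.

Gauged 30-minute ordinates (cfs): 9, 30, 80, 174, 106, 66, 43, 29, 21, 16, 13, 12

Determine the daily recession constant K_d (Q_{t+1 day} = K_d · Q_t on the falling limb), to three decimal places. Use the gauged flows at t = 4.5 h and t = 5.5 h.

Between t = 4.5 h and t = 5.5 h the flow falls from 16 to 12 cfs over 2×0.5 h = 1 h.
Per-interval ratio K = (12/16)^(1/2) = 0.8660; K_d = K^(24/0.5) = 0.001.

K_d ≈ 0.001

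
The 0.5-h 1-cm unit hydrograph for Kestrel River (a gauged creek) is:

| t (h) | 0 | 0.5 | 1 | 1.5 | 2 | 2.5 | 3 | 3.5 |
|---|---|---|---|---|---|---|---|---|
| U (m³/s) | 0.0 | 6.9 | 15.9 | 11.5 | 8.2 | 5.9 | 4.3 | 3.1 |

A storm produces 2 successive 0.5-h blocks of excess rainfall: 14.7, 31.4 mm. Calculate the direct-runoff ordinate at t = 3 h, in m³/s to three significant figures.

By discrete convolution, Q_j = Σ (P_i / 10 mm) · U_{j−i}.
At t = 3 h (j=6): Q = (14.7/10)·4.3 + (31.4/10)·5.9 = 24.8 m³/s.

Q ≈ 24.8 m³/s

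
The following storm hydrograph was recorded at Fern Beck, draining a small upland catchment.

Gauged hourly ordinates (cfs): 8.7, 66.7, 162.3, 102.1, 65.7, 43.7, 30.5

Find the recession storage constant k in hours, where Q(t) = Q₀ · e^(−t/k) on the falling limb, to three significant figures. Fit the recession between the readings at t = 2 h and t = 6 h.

k ≈ 2.39 h

On the falling limb, Q drops from 162.3 to 30.5 cfs between t = 2 h and t = 6 h (Δt = 4 h).
k = −Δt / ln(Q₂/Q₁) = −4 / ln(30.5/162.3) = 2.39 h.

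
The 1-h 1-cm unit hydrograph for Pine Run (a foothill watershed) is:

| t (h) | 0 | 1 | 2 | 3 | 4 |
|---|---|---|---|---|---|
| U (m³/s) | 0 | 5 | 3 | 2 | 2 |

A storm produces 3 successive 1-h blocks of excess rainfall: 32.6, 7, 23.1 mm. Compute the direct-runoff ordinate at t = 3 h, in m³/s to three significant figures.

By discrete convolution, Q_j = Σ (P_i / 10 mm) · U_{j−i}.
At t = 3 h (j=3): Q = (32.6/10)·2 + (7/10)·3 + (23.1/10)·5 = 20.2 m³/s.

Q ≈ 20.2 m³/s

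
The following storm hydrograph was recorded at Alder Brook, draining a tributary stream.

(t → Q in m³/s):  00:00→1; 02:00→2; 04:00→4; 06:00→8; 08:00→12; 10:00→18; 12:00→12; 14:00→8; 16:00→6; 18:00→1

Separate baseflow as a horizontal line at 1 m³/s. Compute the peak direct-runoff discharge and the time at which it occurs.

Subtracting baseflow gives direct-runoff ordinates: 0.0, 1.0, 3.0, 7.0, 11.0, 17.0, 11.0, 7.0, 5.0, 0.0 m³/s.
The maximum is 17.0 m³/s, occurring at the reading for t = 10:00.

Q_p = 17.0 m³/s at t = 10:00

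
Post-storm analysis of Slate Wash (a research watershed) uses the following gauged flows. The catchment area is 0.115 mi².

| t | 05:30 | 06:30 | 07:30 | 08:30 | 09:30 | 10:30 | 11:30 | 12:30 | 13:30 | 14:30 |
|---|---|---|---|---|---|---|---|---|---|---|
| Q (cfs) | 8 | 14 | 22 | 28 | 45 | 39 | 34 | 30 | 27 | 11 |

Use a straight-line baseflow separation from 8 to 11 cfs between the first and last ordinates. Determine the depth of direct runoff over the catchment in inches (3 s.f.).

Direct runoff: 0.00, 5.67, 13.33, 19.00, 35.67, 29.33, 24.00, 19.67, 16.33, 0.00 cfs; ΣQ_DR = 163.0 cfs.
V = ΣQ_DR · Δt = 163.0 × 3600 s = 5.868 × 10^5 ft³.
Over A = 0.115 mi², depth = V / A = 2.20 in.

d ≈ 2.20 in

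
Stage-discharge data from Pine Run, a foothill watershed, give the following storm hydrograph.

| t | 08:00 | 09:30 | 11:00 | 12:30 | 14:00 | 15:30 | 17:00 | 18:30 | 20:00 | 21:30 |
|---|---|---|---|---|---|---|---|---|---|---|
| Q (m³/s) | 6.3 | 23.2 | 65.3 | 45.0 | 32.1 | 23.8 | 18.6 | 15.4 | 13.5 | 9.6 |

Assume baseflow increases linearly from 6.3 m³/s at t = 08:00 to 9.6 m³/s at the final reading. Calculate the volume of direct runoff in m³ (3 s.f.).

Direct-runoff ordinates (Q − Q_b): 0.00, 16.53, 58.27, 37.60, 24.33, 15.67, 10.10, 6.53, 4.27, 0.00 m³/s.
ΣQ_DR = 173.3 m³/s.
With Δt = 1.5 h = 5400 s, V = ΣQ_DR · Δt = 173.3 × 5400 = 9.36 × 10^5 m³.

V ≈ 9.36 × 10^5 m³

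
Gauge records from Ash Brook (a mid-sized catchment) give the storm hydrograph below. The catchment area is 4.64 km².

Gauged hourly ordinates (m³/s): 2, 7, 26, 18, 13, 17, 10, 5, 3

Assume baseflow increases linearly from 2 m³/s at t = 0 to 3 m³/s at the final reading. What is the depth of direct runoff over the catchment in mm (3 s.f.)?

d ≈ 60.9 mm

Direct runoff: 0.00, 4.88, 23.75, 15.62, 10.50, 14.38, 7.25, 2.12, 0.00 m³/s; ΣQ_DR = 78.50 m³/s.
V = ΣQ_DR · Δt = 78.50 × 3600 s = 2.826 × 10^5 m³.
Over A = 4.64 km², depth = V / A = 60.9 mm.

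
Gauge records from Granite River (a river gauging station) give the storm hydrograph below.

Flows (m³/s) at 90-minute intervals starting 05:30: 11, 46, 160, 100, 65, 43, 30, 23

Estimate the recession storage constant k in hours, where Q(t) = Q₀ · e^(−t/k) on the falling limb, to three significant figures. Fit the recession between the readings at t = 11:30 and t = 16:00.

On the falling limb, Q drops from 65 to 23 m³/s between t = 11:30 and t = 16:00 (Δt = 4.5 h).
k = −Δt / ln(Q₂/Q₁) = −4.5 / ln(23/65) = 4.33 h.

k ≈ 4.33 h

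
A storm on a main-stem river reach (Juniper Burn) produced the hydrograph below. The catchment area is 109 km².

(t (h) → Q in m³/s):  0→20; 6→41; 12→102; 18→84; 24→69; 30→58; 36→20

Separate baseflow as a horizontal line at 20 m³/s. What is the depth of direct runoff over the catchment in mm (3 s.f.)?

d ≈ 50.3 mm

Direct runoff: 0.0, 21.0, 82.0, 64.0, 49.0, 38.0, 0.0 m³/s; ΣQ_DR = 254.0 m³/s.
V = ΣQ_DR · Δt = 254.0 × 21600 s = 5.486 × 10^6 m³.
Over A = 109 km², depth = V / A = 50.3 mm.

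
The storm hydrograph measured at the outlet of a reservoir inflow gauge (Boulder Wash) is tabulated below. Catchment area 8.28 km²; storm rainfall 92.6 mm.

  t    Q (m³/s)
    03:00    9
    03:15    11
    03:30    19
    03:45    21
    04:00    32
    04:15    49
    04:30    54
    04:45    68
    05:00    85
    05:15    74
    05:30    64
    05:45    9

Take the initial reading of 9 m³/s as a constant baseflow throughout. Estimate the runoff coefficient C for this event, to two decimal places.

ΣQ_DR = 387.0 m³/s; V = ΣQ_DR·Δt = 3.483 × 10^5 m³.
Runoff depth d = V / A = 42.07 mm.
C = d / P = 42.07 / 92.6 = 0.45.

C ≈ 0.45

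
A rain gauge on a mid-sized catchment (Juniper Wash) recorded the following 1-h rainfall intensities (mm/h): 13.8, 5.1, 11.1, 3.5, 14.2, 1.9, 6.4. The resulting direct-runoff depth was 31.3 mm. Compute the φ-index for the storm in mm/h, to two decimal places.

Only the 5 blocks with intensity above φ contribute runoff: 13.8, 5.1, 11.1, 14.2, 6.4 mm/h.
Σ(I−φ)·Δt = d  ⇒  (13.8+5.1+11.1+14.2+6.4 − 5φ)·1 = 31.3
φ = (50.60 − 31.3/1) / 5 = 3.86 mm/h.

φ ≈ 3.86 mm/h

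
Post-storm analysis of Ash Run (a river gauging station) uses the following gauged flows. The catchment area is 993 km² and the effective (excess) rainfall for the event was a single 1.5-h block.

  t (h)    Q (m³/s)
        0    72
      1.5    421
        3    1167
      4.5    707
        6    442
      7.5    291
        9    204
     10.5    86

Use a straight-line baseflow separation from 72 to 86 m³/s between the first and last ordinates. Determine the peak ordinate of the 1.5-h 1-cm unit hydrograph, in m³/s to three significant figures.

U_p ≈ 727 m³/s

Direct runoff: 0.00, 347.00, 1091.00, 629.00, 362.00, 209.00, 120.00, 0.00 m³/s; ΣQ_DR = 2758 m³/s, peak = 1091.00 m³/s.
Runoff depth d = ΣQ_DR·Δt / A = 2758 × 5400 / (993 km²) = 15.00 mm.
The 1-cm UH is the DRH scaled by (10 mm)/d, so U_p = 1091.00 × 10/15.00 = 727 m³/s.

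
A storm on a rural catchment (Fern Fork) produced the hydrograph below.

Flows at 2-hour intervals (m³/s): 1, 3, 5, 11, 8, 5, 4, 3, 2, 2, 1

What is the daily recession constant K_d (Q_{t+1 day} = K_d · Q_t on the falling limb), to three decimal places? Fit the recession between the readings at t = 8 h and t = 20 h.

Between t = 8 h and t = 20 h the flow falls from 8 to 1 m³/s over 6×2 h = 12 h.
Per-interval ratio K = (1/8)^(1/6) = 0.7071; K_d = K^(24/2) = 0.016.

K_d ≈ 0.016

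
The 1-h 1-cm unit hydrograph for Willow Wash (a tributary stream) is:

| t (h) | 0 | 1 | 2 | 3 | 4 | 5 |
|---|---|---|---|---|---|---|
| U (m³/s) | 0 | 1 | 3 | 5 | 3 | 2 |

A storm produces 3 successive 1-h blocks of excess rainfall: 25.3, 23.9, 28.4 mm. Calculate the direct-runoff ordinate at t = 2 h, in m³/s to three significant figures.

By discrete convolution, Q_j = Σ (P_i / 10 mm) · U_{j−i}.
At t = 2 h (j=2): Q = (25.3/10)·3 + (23.9/10)·1 + (28.4/10)·0 = 9.98 m³/s.

Q ≈ 9.98 m³/s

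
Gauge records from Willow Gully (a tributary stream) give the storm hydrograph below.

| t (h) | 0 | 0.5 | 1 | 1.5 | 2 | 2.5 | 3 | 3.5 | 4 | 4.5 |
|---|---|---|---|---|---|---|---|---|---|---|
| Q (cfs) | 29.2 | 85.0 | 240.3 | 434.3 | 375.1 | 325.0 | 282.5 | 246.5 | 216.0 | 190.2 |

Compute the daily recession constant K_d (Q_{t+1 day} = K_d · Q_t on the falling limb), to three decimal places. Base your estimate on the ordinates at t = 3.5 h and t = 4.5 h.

Between t = 3.5 h and t = 4.5 h the flow falls from 246.5 to 190.2 cfs over 2×0.5 h = 1 h.
Per-interval ratio K = (190.2/246.5)^(1/2) = 0.8784; K_d = K^(24/0.5) = 0.002.

K_d ≈ 0.002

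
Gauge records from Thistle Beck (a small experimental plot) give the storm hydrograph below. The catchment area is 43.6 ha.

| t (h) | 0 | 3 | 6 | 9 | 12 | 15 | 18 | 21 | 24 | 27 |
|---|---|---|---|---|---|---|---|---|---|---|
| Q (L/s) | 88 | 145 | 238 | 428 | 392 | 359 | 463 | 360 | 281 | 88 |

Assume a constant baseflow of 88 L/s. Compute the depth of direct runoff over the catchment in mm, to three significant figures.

d ≈ 48.6 mm

Direct runoff: 0.0, 57.0, 150.0, 340.0, 304.0, 271.0, 375.0, 272.0, 193.0, 0.0 L/s; ΣQ_DR = 1962 L/s.
V = ΣQ_DR · Δt = 1962 × 10800 s = 2.119 × 10^7 L.
Over A = 43.6 ha, depth = V / A = 48.6 mm.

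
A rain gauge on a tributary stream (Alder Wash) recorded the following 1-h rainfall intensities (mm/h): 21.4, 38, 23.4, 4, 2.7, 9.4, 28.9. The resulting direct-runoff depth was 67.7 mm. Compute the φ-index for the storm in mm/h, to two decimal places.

Only the 4 blocks with intensity above φ contribute runoff: 21.4, 38, 23.4, 28.9 mm/h.
Σ(I−φ)·Δt = d  ⇒  (21.4+38+23.4+28.9 − 4φ)·1 = 67.7
φ = (111.7 − 67.7/1) / 4 = 11.00 mm/h.

φ ≈ 11.00 mm/h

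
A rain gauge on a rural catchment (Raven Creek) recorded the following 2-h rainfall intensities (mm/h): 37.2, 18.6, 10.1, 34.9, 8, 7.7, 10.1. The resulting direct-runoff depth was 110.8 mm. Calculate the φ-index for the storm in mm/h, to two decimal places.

φ ≈ 11.77 mm/h

Only the 3 blocks with intensity above φ contribute runoff: 37.2, 18.6, 34.9 mm/h.
Σ(I−φ)·Δt = d  ⇒  (37.2+18.6+34.9 − 3φ)·2 = 110.8
φ = (90.70 − 110.8/2) / 3 = 11.77 mm/h.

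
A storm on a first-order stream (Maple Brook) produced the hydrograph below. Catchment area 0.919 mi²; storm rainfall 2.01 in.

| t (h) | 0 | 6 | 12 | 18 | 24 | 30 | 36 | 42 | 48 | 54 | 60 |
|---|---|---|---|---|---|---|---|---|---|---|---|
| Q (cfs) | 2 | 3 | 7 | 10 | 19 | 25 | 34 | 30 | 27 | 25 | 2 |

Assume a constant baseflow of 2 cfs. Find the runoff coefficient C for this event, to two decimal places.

C ≈ 0.82

ΣQ_DR = 162.0 cfs; V = ΣQ_DR·Δt = 3.499 × 10^6 ft³.
Runoff depth d = V / A = 1.639 in.
C = d / P = 1.639 / 2.01 = 0.82.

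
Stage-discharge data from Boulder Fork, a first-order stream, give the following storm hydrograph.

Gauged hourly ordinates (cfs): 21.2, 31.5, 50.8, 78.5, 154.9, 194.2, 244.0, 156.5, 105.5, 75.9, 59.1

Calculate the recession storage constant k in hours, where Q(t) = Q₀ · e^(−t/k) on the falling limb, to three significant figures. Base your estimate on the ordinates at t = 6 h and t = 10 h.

k ≈ 2.82 h

On the falling limb, Q drops from 244.0 to 59.1 cfs between t = 6 h and t = 10 h (Δt = 4 h).
k = −Δt / ln(Q₂/Q₁) = −4 / ln(59.1/244.0) = 2.82 h.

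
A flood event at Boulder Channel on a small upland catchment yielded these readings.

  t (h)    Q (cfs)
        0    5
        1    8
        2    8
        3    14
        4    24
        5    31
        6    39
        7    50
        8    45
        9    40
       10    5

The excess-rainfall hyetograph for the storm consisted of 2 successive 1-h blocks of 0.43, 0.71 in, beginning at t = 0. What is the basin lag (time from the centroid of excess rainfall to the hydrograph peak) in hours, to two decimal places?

t_L ≈ 5.88 h

Centroid of excess rainfall: t_c = Σ P_i·t̄_i / ΣP_i = 1.1228 h (block centres at 0.5, 1.5 h).
Hydrograph peak occurs at t = 7 h, so basin lag t_L = 7 − 1.1228 = 5.88 h.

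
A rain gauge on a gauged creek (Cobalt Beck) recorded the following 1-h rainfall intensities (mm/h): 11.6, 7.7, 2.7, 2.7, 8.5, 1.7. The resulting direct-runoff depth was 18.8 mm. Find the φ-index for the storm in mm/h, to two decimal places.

Only the 3 blocks with intensity above φ contribute runoff: 11.6, 7.7, 8.5 mm/h.
Σ(I−φ)·Δt = d  ⇒  (11.6+7.7+8.5 − 3φ)·1 = 18.8
φ = (27.80 − 18.8/1) / 3 = 3.00 mm/h.

φ ≈ 3.00 mm/h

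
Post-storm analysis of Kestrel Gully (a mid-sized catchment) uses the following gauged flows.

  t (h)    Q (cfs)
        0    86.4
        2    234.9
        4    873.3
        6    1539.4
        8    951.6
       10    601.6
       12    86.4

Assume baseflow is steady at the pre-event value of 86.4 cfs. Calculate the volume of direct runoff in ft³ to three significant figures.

V ≈ 2.71 × 10^7 ft³

Direct-runoff ordinates (Q − Q_b): 0.0, 148.5, 786.9, 1453.0, 865.2, 515.2, 0.0 cfs.
ΣQ_DR = 3769 cfs.
With Δt = 2 h = 7200 s, V = ΣQ_DR · Δt = 3769 × 7200 = 2.71 × 10^7 ft³.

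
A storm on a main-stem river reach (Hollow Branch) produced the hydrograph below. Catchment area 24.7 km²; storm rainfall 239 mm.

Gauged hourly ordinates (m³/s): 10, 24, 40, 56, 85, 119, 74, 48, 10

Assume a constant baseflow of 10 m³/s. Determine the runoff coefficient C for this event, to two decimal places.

ΣQ_DR = 376.0 m³/s; V = ΣQ_DR·Δt = 1.354 × 10^6 m³.
Runoff depth d = V / A = 54.80 mm.
C = d / P = 54.80 / 239 = 0.23.

C ≈ 0.23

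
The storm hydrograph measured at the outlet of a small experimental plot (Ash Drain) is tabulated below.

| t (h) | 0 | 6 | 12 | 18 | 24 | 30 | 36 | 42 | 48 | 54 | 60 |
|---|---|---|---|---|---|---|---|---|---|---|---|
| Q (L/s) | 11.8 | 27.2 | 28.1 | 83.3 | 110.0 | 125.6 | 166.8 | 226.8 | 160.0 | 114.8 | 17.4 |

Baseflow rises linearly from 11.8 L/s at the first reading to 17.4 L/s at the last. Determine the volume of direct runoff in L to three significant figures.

V ≈ 1.97 × 10^7 L

Direct-runoff ordinates (Q − Q_b): 0.00, 14.84, 15.18, 69.82, 95.96, 111.00, 151.64, 211.08, 143.72, 97.96, 0.00 L/s.
ΣQ_DR = 911.2 L/s.
With Δt = 6 h = 21600 s, V = ΣQ_DR · Δt = 911.2 × 21600 = 1.97 × 10^7 L.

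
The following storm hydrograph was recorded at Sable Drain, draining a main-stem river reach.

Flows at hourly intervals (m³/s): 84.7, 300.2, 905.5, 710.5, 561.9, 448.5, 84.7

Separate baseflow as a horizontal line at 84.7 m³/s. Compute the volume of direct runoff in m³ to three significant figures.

V ≈ 9.01 × 10^6 m³

Direct-runoff ordinates (Q − Q_b): 0.0, 215.5, 820.8, 625.8, 477.2, 363.8, 0.0 m³/s.
ΣQ_DR = 2503 m³/s.
With Δt = 1 h = 3600 s, V = ΣQ_DR · Δt = 2503 × 3600 = 9.01 × 10^6 m³.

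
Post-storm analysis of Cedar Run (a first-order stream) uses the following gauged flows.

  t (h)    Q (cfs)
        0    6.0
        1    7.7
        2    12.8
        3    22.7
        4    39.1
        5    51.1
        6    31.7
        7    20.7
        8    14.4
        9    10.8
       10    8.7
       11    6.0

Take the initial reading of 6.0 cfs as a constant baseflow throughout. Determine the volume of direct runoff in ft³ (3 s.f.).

Direct-runoff ordinates (Q − Q_b): 0.0, 1.7, 6.8, 16.7, 33.1, 45.1, 25.7, 14.7, 8.4, 4.8, 2.7, 0.0 cfs.
ΣQ_DR = 159.7 cfs.
With Δt = 1 h = 3600 s, V = ΣQ_DR · Δt = 159.7 × 3600 = 5.75 × 10^5 ft³.

V ≈ 5.75 × 10^5 ft³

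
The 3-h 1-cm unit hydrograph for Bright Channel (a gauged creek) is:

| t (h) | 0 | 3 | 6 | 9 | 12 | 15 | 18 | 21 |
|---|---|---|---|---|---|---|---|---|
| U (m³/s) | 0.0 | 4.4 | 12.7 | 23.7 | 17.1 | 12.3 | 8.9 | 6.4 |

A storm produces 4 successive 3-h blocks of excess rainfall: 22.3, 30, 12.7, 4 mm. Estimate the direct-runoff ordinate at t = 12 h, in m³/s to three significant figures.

By discrete convolution, Q_j = Σ (P_i / 10 mm) · U_{j−i}.
At t = 12 h (j=4): Q = (22.3/10)·17.1 + (30/10)·23.7 + (12.7/10)·12.7 + (4/10)·4.4 = 127 m³/s.

Q ≈ 127 m³/s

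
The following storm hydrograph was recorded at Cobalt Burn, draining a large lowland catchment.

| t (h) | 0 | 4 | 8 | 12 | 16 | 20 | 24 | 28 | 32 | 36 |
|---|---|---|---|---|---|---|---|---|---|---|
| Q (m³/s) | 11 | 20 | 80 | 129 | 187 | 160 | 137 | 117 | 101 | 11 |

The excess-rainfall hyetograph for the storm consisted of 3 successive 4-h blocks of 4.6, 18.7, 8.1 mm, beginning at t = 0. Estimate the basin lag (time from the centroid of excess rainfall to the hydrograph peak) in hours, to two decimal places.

Centroid of excess rainfall: t_c = Σ P_i·t̄_i / ΣP_i = 6.4459 h (block centres at 2, 6, 10 h).
Hydrograph peak occurs at t = 16 h, so basin lag t_L = 16 − 6.4459 = 9.55 h.

t_L ≈ 9.55 h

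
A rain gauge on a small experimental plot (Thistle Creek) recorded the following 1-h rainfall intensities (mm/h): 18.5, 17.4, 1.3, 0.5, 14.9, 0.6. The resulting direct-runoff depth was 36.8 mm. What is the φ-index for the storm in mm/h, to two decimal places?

Only the 3 blocks with intensity above φ contribute runoff: 18.5, 17.4, 14.9 mm/h.
Σ(I−φ)·Δt = d  ⇒  (18.5+17.4+14.9 − 3φ)·1 = 36.8
φ = (50.80 − 36.8/1) / 3 = 4.67 mm/h.

φ ≈ 4.67 mm/h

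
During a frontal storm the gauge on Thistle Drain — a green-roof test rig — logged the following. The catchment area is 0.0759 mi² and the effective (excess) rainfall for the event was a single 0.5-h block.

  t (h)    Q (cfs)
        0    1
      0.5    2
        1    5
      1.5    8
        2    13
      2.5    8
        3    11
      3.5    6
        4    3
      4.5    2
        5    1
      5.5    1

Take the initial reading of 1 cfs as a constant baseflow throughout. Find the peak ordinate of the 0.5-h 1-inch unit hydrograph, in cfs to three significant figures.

U_p ≈ 24.0 cfs

Direct runoff: 0.0, 1.0, 4.0, 7.0, 12.0, 7.0, 10.0, 5.0, 2.0, 1.0, 0.0, 0.0 cfs; ΣQ_DR = 49.00 cfs, peak = 12.0 cfs.
Runoff depth d = ΣQ_DR·Δt / A = 49.00 × 1800 / (0.0759 mi²) = 0.5002 in.
The 1-inch UH is the DRH scaled by (1 in)/d, so U_p = 12.0 × 1/0.5002 = 24.0 cfs.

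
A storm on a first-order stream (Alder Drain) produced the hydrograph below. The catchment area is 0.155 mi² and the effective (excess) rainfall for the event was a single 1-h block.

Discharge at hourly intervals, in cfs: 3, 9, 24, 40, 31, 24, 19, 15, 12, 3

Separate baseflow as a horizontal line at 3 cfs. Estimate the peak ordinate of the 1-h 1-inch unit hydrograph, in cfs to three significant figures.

Direct runoff: 0.0, 6.0, 21.0, 37.0, 28.0, 21.0, 16.0, 12.0, 9.0, 0.0 cfs; ΣQ_DR = 150.0 cfs, peak = 37.0 cfs.
Runoff depth d = ΣQ_DR·Δt / A = 150.0 × 3600 / (0.155 mi²) = 1.500 in.
The 1-inch UH is the DRH scaled by (1 in)/d, so U_p = 37.0 × 1/1.500 = 24.7 cfs.

U_p ≈ 24.7 cfs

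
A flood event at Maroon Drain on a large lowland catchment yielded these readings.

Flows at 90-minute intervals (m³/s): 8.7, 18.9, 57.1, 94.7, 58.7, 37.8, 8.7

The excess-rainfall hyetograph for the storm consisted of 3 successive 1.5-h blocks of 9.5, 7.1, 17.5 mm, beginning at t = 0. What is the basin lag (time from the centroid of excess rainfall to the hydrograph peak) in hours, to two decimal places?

Centroid of excess rainfall: t_c = Σ P_i·t̄_i / ΣP_i = 2.6019 h (block centres at 0.75, 2.25, 3.75 h).
Hydrograph peak occurs at t = 4.5 h, so basin lag t_L = 4.5 − 2.6019 = 1.90 h.

t_L ≈ 1.90 h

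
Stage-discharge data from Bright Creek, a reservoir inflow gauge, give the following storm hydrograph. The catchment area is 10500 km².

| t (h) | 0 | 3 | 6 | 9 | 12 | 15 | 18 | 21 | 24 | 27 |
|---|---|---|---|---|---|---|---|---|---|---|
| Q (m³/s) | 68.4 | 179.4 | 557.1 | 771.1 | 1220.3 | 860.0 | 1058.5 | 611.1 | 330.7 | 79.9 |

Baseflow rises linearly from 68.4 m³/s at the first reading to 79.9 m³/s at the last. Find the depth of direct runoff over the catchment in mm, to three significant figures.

Direct runoff: 0.00, 109.72, 486.14, 698.87, 1146.79, 785.21, 982.43, 533.76, 252.08, 0.00 m³/s; ΣQ_DR = 4995 m³/s.
V = ΣQ_DR · Δt = 4995 × 10800 s = 5.395 × 10^7 m³.
Over A = 10500 km², depth = V / A = 5.14 mm.

d ≈ 5.14 mm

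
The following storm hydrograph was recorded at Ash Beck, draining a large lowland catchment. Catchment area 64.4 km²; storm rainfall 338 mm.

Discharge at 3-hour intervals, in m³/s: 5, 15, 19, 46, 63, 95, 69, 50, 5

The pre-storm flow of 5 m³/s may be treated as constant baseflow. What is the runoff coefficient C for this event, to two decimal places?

ΣQ_DR = 322.0 m³/s; V = ΣQ_DR·Δt = 3.478 × 10^6 m³.
Runoff depth d = V / A = 54.00 mm.
C = d / P = 54.00 / 338 = 0.16.

C ≈ 0.16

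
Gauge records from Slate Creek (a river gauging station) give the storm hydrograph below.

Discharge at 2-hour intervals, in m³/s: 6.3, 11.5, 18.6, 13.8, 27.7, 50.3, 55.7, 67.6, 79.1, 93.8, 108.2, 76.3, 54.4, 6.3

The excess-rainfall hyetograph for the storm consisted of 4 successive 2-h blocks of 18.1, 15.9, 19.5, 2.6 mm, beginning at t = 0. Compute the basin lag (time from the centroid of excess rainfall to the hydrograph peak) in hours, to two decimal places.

t_L ≈ 16.76 h

Centroid of excess rainfall: t_c = Σ P_i·t̄_i / ΣP_i = 3.2353 h (block centres at 1, 3, 5, 7 h).
Hydrograph peak occurs at t = 20 h, so basin lag t_L = 20 − 3.2353 = 16.76 h.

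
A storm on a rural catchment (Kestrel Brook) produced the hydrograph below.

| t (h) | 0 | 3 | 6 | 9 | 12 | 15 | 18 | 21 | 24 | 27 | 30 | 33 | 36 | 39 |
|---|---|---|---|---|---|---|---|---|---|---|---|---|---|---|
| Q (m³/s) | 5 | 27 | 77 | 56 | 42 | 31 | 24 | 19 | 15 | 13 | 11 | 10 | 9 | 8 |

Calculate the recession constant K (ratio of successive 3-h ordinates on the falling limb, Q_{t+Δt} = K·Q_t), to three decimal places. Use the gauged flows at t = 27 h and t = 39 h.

K ≈ 0.886

Using the recession-limb readings at t = 27 h and t = 39 h: Q falls from 13 to 8 m³/s over 4 intervals.
K = (Q₂/Q₁)^(1/4) = (8/13)^(1/4) = 0.886.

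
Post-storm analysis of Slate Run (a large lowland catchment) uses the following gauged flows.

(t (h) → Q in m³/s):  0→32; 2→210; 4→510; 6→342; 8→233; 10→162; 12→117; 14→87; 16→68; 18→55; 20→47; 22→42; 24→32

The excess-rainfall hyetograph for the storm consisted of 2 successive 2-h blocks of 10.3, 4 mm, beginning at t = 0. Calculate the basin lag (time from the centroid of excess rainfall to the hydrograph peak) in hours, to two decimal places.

t_L ≈ 2.44 h

Centroid of excess rainfall: t_c = Σ P_i·t̄_i / ΣP_i = 1.5594 h (block centres at 1, 3 h).
Hydrograph peak occurs at t = 4 h, so basin lag t_L = 4 − 1.5594 = 2.44 h.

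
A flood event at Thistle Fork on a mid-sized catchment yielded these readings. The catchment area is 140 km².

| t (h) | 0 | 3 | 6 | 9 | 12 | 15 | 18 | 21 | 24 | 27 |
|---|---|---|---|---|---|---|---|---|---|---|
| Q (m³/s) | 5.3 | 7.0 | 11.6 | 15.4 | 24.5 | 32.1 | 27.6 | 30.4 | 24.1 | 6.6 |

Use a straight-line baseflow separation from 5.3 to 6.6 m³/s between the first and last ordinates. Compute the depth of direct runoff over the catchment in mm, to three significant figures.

d ≈ 9.65 mm

Direct runoff: 0.00, 1.56, 6.01, 9.67, 18.62, 26.08, 21.43, 24.09, 17.64, 0.00 m³/s; ΣQ_DR = 125.1 m³/s.
V = ΣQ_DR · Δt = 125.1 × 10800 s = 1.351 × 10^6 m³.
Over A = 140 km², depth = V / A = 9.65 mm.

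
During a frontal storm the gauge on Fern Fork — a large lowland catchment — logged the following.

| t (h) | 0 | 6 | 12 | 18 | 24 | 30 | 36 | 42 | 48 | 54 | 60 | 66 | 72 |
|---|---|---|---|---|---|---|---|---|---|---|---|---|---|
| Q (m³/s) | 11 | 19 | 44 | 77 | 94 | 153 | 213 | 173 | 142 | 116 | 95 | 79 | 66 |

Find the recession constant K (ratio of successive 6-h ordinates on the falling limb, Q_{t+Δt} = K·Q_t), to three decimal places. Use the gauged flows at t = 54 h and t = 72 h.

Using the recession-limb readings at t = 54 h and t = 72 h: Q falls from 116 to 66 m³/s over 3 intervals.
K = (Q₂/Q₁)^(1/3) = (66/116)^(1/3) = 0.829.

K ≈ 0.829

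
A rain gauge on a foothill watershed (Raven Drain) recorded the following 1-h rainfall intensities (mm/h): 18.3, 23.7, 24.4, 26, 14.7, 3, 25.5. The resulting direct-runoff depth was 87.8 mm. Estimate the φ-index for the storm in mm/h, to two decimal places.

Only the 6 blocks with intensity above φ contribute runoff: 18.3, 23.7, 24.4, 26, 14.7, 25.5 mm/h.
Σ(I−φ)·Δt = d  ⇒  (18.3+23.7+24.4+26+14.7+25.5 − 6φ)·1 = 87.8
φ = (132.6 − 87.8/1) / 6 = 7.47 mm/h.

φ ≈ 7.47 mm/h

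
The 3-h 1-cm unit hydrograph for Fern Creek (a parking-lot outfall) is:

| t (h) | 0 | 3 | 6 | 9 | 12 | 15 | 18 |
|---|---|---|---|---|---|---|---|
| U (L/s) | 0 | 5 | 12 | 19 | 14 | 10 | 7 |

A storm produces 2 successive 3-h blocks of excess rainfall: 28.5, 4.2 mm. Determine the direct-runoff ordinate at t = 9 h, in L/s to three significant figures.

Q ≈ 59.2 L/s

By discrete convolution, Q_j = Σ (P_i / 10 mm) · U_{j−i}.
At t = 9 h (j=3): Q = (28.5/10)·19 + (4.2/10)·12 = 59.2 L/s.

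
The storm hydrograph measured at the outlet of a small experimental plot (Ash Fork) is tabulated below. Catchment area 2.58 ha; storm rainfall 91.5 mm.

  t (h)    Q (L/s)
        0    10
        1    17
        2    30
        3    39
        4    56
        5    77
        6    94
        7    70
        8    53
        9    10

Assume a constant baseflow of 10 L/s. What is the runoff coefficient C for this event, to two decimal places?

ΣQ_DR = 356.0 L/s; V = ΣQ_DR·Δt = 1.282 × 10^6 L.
Runoff depth d = V / A = 49.67 mm.
C = d / P = 49.67 / 91.5 = 0.54.

C ≈ 0.54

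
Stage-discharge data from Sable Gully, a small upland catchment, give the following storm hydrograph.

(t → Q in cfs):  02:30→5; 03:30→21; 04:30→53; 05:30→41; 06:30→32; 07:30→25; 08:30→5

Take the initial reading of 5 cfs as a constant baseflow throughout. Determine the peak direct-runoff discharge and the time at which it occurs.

Subtracting baseflow gives direct-runoff ordinates: 0.0, 16.0, 48.0, 36.0, 27.0, 20.0, 0.0 cfs.
The maximum is 48.0 cfs, occurring at the reading for t = 04:30.

Q_p = 48.0 cfs at t = 04:30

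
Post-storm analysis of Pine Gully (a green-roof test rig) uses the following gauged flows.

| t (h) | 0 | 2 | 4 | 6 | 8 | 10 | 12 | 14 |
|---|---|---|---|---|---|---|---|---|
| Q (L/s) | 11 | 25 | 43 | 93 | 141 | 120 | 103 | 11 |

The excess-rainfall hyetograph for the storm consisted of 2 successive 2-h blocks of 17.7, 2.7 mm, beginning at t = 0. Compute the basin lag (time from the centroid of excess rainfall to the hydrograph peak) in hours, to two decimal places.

t_L ≈ 6.74 h

Centroid of excess rainfall: t_c = Σ P_i·t̄_i / ΣP_i = 1.2647 h (block centres at 1, 3 h).
Hydrograph peak occurs at t = 8 h, so basin lag t_L = 8 − 1.2647 = 6.74 h.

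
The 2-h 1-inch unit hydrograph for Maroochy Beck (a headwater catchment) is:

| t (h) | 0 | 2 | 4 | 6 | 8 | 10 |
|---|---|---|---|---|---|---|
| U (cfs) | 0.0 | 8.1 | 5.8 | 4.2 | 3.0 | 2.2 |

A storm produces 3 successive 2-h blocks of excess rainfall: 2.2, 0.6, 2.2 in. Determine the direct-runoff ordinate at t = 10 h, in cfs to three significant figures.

Q ≈ 15.9 cfs

By discrete convolution, Q_j = Σ (P_i / 1 in) · U_{j−i}.
At t = 10 h (j=5): Q = (2.2/1)·2.2 + (0.6/1)·3.0 + (2.2/1)·4.2 = 15.9 cfs.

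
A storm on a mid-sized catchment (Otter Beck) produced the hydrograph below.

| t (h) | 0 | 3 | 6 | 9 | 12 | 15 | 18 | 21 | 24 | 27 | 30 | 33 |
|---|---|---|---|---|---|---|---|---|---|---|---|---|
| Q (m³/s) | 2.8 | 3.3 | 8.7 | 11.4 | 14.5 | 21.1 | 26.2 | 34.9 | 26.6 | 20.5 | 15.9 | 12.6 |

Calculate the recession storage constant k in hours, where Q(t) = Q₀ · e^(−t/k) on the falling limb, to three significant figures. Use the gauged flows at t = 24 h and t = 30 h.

On the falling limb, Q drops from 26.6 to 15.9 m³/s between t = 24 h and t = 30 h (Δt = 6 h).
k = −Δt / ln(Q₂/Q₁) = −6 / ln(15.9/26.6) = 11.7 h.

k ≈ 11.7 h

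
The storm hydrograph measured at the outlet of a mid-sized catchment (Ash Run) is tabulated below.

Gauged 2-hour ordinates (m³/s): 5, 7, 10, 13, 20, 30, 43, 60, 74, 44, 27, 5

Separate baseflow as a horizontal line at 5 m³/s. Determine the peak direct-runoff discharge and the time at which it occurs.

Subtracting baseflow gives direct-runoff ordinates: 0.0, 2.0, 5.0, 8.0, 15.0, 25.0, 38.0, 55.0, 69.0, 39.0, 22.0, 0.0 m³/s.
The maximum is 69.0 m³/s, occurring at the reading for t = 16 h.

Q_p = 69.0 m³/s at t = 16 h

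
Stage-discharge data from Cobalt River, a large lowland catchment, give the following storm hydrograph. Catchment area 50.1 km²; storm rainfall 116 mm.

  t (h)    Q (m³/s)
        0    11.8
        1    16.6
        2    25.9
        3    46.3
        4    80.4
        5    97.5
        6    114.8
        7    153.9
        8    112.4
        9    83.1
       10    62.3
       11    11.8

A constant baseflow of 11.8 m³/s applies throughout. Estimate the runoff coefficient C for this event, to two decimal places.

C ≈ 0.42

ΣQ_DR = 675.2 m³/s; V = ΣQ_DR·Δt = 2.431 × 10^6 m³.
Runoff depth d = V / A = 48.52 mm.
C = d / P = 48.52 / 116 = 0.42.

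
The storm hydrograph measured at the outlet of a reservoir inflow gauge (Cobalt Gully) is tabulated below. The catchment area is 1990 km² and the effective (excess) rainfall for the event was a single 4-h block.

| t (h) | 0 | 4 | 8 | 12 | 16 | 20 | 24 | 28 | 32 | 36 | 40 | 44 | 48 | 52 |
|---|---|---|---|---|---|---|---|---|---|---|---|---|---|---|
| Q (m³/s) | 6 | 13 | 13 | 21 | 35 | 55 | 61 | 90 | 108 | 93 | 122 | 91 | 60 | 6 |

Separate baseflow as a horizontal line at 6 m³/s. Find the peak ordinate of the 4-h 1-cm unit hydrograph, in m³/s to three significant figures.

U_p ≈ 232 m³/s

Direct runoff: 0.0, 7.0, 7.0, 15.0, 29.0, 49.0, 55.0, 84.0, 102.0, 87.0, 116.0, 85.0, 54.0, 0.0 m³/s; ΣQ_DR = 690.0 m³/s, peak = 116.0 m³/s.
Runoff depth d = ΣQ_DR·Δt / A = 690.0 × 14400 / (1990 km²) = 4.993 mm.
The 1-cm UH is the DRH scaled by (10 mm)/d, so U_p = 116.0 × 10/4.993 = 232 m³/s.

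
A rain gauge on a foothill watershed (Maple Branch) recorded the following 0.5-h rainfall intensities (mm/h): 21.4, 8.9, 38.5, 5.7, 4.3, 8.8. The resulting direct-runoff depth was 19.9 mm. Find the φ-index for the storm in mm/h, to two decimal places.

φ ≈ 10.05 mm/h

Only the 2 blocks with intensity above φ contribute runoff: 21.4, 38.5 mm/h.
Σ(I−φ)·Δt = d  ⇒  (21.4+38.5 − 2φ)·0.5 = 19.9
φ = (59.90 − 19.9/0.5) / 2 = 10.05 mm/h.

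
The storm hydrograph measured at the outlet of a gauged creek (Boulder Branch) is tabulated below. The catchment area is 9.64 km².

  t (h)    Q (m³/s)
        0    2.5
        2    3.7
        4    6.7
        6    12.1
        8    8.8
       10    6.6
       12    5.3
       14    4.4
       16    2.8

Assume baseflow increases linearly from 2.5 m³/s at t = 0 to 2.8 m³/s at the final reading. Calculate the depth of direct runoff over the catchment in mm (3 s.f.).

Direct runoff: 0.00, 1.16, 4.12, 9.49, 6.15, 3.91, 2.58, 1.64, 0.00 m³/s; ΣQ_DR = 29.05 m³/s.
V = ΣQ_DR · Δt = 29.05 × 7200 s = 2.092 × 10^5 m³.
Over A = 9.64 km², depth = V / A = 21.7 mm.

d ≈ 21.7 mm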